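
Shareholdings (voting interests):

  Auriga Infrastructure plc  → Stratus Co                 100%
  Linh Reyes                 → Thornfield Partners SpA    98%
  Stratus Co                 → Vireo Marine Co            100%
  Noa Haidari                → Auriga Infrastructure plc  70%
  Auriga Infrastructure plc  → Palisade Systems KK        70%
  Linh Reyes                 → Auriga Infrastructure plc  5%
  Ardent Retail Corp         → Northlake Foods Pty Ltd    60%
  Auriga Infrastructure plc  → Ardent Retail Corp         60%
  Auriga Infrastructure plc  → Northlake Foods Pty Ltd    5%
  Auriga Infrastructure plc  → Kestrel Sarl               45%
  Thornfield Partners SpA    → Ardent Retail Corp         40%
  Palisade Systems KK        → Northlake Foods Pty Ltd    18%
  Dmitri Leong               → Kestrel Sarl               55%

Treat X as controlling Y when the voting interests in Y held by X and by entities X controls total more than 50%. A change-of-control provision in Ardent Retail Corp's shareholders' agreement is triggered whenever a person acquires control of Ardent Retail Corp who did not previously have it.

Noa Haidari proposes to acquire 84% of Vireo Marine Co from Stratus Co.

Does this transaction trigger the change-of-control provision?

No

The purchase adds only to Noa's holdings (Stratus's stake shrinks), so Noa is the only person who could newly come to control Ardent.
Noa holds 70% of Auriga, so Noa controls Auriga.
Auriga holds 60% of Ardent, so Noa controls Ardent.
So Noa already controls Ardent before the transaction.
After the purchase, Noa holds 84% of Vireo directly, and Stratus's stake falls to 16%.
Noa controlled Ardent already, so this is not a new person acquiring control; every other person's position is unchanged or reduced.
No new person acquires control, so the clause is not triggered.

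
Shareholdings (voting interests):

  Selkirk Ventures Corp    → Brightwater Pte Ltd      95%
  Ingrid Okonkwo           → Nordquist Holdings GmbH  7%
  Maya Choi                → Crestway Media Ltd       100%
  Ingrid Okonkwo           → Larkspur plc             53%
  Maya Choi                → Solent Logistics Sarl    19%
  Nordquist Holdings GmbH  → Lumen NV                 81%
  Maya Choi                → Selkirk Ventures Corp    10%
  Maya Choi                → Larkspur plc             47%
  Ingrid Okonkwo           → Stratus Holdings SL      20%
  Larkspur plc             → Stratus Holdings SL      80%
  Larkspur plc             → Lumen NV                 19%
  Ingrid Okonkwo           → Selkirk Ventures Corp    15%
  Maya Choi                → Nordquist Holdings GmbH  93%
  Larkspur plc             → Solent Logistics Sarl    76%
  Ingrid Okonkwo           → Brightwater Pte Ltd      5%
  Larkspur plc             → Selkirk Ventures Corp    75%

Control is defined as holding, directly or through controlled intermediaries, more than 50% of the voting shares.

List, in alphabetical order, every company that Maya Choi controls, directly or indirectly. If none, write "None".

Crestway Media Ltd, Lumen NV, Nordquist Holdings GmbH

Maya holds 93% of Nordquist, so Maya controls Nordquist.
Maya holds 100% of Crestway, so Maya controls Crestway.
Nordquist holds 81% of Lumen, so Maya controls Lumen.
No other company's threshold is met.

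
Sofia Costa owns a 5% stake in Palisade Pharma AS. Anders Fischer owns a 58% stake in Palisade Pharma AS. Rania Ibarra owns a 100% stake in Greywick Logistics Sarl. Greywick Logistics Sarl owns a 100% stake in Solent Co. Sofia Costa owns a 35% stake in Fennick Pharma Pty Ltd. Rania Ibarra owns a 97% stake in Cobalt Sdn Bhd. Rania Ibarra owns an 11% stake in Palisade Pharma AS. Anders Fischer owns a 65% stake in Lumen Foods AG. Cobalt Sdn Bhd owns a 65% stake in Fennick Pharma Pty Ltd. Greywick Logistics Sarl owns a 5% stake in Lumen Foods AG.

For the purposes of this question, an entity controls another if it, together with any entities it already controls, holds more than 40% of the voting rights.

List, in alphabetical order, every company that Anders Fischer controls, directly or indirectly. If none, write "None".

Anders holds 58% of Palisade, so Anders controls Palisade.
Anders holds 65% of Lumen, so Anders controls Lumen.
No other company's threshold is met.

Lumen Foods AG, Palisade Pharma AS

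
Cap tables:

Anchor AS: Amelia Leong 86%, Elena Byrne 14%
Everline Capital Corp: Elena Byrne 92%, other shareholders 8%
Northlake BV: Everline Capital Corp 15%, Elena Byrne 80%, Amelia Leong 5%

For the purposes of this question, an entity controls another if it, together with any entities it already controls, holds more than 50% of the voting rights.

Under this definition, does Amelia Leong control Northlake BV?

No

Amelia holds 86% of Anchor, so Amelia controls Anchor.
In Northlake, Amelia's side holds only 5%, not > 50%.
So Amelia does not control Northlake.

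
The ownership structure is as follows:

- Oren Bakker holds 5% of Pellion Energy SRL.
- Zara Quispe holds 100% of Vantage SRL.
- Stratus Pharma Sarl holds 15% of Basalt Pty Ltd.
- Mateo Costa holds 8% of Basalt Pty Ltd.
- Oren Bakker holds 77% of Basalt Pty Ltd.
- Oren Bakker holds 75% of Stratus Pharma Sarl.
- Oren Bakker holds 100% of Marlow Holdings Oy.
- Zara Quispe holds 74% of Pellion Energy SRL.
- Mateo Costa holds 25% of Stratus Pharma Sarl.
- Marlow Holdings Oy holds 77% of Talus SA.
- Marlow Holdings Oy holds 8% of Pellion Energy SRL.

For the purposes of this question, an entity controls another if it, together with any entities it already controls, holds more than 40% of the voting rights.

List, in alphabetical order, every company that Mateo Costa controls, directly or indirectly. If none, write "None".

Mateo's largest direct stake is 25% in Stratus, which does not meet the threshold.

None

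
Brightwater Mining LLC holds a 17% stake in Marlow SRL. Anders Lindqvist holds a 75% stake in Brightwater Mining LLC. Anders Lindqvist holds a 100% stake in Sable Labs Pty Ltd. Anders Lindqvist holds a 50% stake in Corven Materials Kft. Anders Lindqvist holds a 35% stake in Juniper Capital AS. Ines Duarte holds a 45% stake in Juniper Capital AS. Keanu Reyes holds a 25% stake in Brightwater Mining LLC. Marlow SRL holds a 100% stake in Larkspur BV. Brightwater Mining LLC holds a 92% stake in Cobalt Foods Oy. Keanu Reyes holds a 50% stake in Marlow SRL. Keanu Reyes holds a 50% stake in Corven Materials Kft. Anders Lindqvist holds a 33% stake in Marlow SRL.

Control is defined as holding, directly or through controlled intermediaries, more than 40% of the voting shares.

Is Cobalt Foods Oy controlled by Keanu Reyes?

Keanu holds 50% of Corven, so Keanu controls Corven.
Keanu holds 50% of Marlow, so Keanu controls Marlow.
Marlow holds 100% of Larkspur, so Keanu controls Larkspur.
Neither Keanu nor any entity Keanu controls holds any voting interest in Cobalt.
So Keanu does not control Cobalt.

No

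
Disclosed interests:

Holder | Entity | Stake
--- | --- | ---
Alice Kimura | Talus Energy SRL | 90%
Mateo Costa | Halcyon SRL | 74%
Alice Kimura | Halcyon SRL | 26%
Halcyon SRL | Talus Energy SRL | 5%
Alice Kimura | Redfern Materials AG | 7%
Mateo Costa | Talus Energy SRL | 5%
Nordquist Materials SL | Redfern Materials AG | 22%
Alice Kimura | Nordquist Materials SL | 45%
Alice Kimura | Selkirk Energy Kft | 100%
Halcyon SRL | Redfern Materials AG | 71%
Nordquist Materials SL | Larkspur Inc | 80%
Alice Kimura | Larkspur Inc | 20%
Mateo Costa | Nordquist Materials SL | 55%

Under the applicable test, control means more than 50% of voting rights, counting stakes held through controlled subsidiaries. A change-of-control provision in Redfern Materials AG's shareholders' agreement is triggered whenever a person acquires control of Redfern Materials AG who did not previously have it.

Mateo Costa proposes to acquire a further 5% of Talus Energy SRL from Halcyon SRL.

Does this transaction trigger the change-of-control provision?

No

The purchase adds only to Mateo's holdings (Halcyon's stake shrinks), so Mateo is the only person who could newly come to control Redfern.
Mateo holds 74% of Halcyon, so Mateo controls Halcyon.
Mateo holds 55% of Nordquist, so Mateo controls Nordquist.
Nordquist and Halcyon together hold 22% + 71% = 93% of Redfern, so Mateo controls Redfern.
So Mateo already controls Redfern before the transaction.
After the purchase, Mateo's direct stake in Talus rises to 5% + 5% = 10%, and Halcyon's stake falls to 0%.
Mateo controlled Redfern already, so this is not a new person acquiring control; every other person's position is unchanged or reduced.
No new person acquires control, so the clause is not triggered.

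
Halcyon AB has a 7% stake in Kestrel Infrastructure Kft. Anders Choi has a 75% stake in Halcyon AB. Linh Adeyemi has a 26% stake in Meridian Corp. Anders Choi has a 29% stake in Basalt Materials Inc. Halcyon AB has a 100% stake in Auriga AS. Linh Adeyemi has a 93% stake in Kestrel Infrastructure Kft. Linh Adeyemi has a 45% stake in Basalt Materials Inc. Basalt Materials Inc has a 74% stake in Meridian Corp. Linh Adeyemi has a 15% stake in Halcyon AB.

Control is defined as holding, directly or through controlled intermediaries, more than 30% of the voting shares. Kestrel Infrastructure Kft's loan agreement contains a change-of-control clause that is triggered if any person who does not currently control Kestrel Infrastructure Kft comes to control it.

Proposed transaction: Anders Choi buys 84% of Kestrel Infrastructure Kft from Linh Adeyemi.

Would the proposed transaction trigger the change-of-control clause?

Yes

The purchase adds only to Anders's holdings (Linh's stake shrinks), so Anders is the only person who could newly come to control Kestrel.
Anders holds 75% of Halcyon, so Anders controls Halcyon.
Halcyon holds 100% of Auriga, so Anders controls Auriga.
In Kestrel, Anders's side holds only 7%, not > 30%.
So before the transaction, Anders does not control Kestrel.
After the purchase, Anders holds 84% of Kestrel directly, and Linh's stake falls to 9%.
Halcyon and Anders together hold 7% + 84% = 91% of Kestrel, so Anders controls Kestrel.
Anders did not control Kestrel before and does after, so the clause is triggered.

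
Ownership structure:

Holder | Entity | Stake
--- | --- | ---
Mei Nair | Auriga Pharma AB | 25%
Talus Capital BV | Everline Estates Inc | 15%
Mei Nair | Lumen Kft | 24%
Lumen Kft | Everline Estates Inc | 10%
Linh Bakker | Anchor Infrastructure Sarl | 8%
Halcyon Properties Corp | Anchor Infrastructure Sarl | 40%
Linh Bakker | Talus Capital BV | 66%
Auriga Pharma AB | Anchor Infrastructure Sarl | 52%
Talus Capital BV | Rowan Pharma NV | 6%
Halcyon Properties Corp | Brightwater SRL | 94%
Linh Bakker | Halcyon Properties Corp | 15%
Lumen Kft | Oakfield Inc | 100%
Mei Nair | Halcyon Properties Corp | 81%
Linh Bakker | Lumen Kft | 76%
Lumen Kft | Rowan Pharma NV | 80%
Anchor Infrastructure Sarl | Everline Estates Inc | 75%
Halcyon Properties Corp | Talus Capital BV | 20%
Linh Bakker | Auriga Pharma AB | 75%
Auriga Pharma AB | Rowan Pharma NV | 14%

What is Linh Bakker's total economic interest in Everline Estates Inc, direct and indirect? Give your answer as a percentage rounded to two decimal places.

Linh reaches Everline along 6 paths.
Via Halcyon → Anchor: 15% × 40% × 75% = 4.5%.
Via Auriga → Anchor: 75% × 52% × 75% = 29.25%.
Via Anchor: 8% × 75% = 6%.
Via Talus: 66% × 15% = 9.9%.
Via Halcyon → Talus: 15% × 20% × 15% = 0.45%.
Via Lumen: 76% × 10% = 7.6%.
Total: 4.5% + 29.25% + 6% + 9.9% + 0.45% + 7.6% = 57.7%.
Rounded: 57.70%.

57.70%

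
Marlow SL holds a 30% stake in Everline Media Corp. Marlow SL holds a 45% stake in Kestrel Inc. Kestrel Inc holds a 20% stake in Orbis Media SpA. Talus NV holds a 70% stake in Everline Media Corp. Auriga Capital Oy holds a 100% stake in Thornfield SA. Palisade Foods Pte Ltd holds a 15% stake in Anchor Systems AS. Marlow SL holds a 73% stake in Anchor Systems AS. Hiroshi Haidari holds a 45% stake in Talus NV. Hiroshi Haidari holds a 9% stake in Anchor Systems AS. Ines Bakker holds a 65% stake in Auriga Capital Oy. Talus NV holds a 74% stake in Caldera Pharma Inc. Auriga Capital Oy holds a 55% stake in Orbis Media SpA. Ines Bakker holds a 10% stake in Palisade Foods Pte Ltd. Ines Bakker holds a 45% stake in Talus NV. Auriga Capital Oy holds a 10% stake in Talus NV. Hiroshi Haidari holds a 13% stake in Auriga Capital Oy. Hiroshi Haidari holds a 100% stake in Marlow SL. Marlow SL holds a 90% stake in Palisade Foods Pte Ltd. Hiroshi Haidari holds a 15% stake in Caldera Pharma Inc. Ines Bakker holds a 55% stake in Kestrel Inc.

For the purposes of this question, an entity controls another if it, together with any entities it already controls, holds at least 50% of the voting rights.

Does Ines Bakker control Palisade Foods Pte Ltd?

Ines holds 65% of Auriga, so Ines controls Auriga.
Ines holds 55% of Kestrel, so Ines controls Kestrel.
Ines and Auriga together hold 45% + 10% = 55% of Talus, so Ines controls Talus.
Talus holds 74% of Caldera, so Ines controls Caldera.
Kestrel and Auriga together hold 20% + 55% = 75% of Orbis, so Ines controls Orbis.
Auriga holds 100% of Thornfield, so Ines controls Thornfield.
Talus holds 70% of Everline, so Ines controls Everline.
In Palisade, Ines's side holds only 10%, not ≥ 50%.
So Ines does not control Palisade.

No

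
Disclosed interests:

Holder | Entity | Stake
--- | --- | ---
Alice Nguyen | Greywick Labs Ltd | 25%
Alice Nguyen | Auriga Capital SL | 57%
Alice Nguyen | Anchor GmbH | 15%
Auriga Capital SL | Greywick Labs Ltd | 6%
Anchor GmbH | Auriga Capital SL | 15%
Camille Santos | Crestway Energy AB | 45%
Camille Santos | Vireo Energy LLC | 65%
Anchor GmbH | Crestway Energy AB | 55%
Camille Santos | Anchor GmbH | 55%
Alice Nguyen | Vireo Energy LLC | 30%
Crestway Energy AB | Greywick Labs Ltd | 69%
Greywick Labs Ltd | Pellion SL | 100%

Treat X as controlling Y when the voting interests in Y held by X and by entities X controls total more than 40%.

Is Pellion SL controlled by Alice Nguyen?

No

Alice holds 57% of Auriga, so Alice controls Auriga.
Neither Alice nor any entity Alice controls holds any voting interest in Pellion.
So Alice does not control Pellion.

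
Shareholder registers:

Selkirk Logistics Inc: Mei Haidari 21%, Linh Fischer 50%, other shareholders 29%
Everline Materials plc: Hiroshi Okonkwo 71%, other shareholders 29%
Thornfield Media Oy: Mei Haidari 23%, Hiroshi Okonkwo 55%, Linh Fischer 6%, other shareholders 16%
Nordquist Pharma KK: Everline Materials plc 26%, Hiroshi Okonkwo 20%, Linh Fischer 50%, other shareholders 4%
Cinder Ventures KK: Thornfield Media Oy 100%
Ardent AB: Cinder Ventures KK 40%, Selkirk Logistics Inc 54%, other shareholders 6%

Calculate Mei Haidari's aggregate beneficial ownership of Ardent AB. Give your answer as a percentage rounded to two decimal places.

Mei reaches Ardent along 2 paths.
Via Thornfield → Cinder: 23% × 100% × 40% = 9.2%.
Via Selkirk: 21% × 54% = 11.34%.
Total: 9.2% + 11.34% = 20.54%.

20.54%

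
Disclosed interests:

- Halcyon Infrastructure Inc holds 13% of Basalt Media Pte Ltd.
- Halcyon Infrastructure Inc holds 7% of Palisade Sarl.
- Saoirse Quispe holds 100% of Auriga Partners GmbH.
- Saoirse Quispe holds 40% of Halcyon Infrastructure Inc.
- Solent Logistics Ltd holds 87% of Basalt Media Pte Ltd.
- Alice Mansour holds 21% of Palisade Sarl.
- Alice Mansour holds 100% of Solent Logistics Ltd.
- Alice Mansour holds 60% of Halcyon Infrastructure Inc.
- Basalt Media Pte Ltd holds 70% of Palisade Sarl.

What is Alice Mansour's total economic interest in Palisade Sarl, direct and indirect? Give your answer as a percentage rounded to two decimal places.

Alice reaches Palisade along 4 paths.
Via Halcyon: 60% × 7% = 4.2%.
Via Solent → Basalt: 100% × 87% × 70% = 60.9%.
Via Halcyon → Basalt: 60% × 13% × 70% = 5.46%.
Direct stake: 21% = 21%.
Total: 4.2% + 60.9% + 5.46% + 21% = 91.56%.

91.56%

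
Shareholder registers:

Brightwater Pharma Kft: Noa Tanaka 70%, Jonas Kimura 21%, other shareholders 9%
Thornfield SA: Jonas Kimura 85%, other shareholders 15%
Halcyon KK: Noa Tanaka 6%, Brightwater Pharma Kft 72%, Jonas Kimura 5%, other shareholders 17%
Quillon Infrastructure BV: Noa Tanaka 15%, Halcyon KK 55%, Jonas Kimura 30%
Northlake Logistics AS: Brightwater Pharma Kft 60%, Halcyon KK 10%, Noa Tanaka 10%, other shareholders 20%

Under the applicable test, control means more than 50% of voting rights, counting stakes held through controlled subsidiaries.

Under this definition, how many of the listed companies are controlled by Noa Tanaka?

4

Noa holds 70% of Brightwater, so Noa controls Brightwater.
Noa and Brightwater together hold 6% + 72% = 78% of Halcyon, so Noa controls Halcyon.
Noa and Halcyon together hold 15% + 55% = 70% of Quillon, so Noa controls Quillon.
Brightwater and Halcyon and Noa together hold 60% + 10% + 10% = 80% of Northlake, so Noa controls Northlake.
No other company's threshold is met.
Noa controls 4 companies.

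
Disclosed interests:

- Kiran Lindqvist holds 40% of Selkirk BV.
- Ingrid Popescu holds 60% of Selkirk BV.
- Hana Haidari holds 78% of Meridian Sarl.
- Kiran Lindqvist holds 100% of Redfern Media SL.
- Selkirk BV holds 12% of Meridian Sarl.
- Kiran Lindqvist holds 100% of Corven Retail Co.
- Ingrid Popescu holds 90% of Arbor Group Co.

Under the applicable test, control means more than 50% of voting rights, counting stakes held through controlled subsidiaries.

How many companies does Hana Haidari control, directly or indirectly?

1

Hana holds 78% of Meridian, so Hana controls Meridian.
No other company's threshold is met.
Hana controls 1 company.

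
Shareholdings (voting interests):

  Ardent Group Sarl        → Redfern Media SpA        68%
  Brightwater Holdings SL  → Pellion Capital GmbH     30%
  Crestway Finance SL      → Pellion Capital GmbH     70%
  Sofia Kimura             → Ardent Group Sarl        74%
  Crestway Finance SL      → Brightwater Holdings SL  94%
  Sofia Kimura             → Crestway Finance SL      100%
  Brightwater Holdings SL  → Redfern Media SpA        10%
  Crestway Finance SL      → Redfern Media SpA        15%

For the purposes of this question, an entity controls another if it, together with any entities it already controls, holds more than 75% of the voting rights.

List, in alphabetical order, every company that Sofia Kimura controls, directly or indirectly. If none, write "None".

Brightwater Holdings SL, Crestway Finance SL, Pellion Capital GmbH

Sofia holds 100% of Crestway, so Sofia controls Crestway.
Crestway holds 94% of Brightwater, so Sofia controls Brightwater.
Crestway and Brightwater together hold 70% + 30% = 100% of Pellion, so Sofia controls Pellion.
No other company's threshold is met.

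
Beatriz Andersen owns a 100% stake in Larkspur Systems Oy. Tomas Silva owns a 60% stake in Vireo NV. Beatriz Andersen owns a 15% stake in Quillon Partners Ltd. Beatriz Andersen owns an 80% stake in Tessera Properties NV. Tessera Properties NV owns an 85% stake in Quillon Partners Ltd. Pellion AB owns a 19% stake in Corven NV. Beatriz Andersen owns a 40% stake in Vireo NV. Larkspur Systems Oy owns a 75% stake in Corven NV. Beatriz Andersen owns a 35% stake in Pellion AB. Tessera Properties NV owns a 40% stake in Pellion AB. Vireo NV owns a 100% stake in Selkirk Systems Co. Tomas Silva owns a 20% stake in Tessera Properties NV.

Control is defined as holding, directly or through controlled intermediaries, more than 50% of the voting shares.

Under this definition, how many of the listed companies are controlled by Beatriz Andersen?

Beatriz holds 80% of Tessera, so Beatriz controls Tessera.
Tessera and Beatriz together hold 40% + 35% = 75% of Pellion, so Beatriz controls Pellion.
Beatriz holds 100% of Larkspur, so Beatriz controls Larkspur.
Beatriz and Tessera together hold 15% + 85% = 100% of Quillon, so Beatriz controls Quillon.
Larkspur and Pellion together hold 75% + 19% = 94% of Corven, so Beatriz controls Corven.
No other company's threshold is met.
Beatriz controls 5 companies.

5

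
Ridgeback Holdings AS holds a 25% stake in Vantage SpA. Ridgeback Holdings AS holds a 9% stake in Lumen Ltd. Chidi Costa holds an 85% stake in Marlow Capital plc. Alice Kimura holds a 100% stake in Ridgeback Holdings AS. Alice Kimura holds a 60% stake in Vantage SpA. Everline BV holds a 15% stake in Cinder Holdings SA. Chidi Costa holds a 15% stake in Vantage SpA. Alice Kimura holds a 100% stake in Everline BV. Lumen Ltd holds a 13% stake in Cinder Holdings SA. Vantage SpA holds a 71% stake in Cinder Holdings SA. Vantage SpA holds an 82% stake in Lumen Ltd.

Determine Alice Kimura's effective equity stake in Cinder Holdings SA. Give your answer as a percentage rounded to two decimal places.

Alice reaches Cinder along 6 paths.
Via Everline: 100% × 15% = 15%.
Via Vantage: 60% × 71% = 42.6%.
Via Ridgeback → Vantage: 100% × 25% × 71% = 17.75%.
Via Ridgeback → Lumen: 100% × 9% × 13% = 1.17%.
Via Vantage → Lumen: 60% × 82% × 13% = 6.396%.
Via Ridgeback → Vantage → Lumen: 100% × 25% × 82% × 13% = 2.665%.
Total: 15% + 42.6% + 17.75% + 1.17% + 6.396% + 2.665% = 85.581%.
Rounded: 85.58%.

85.58%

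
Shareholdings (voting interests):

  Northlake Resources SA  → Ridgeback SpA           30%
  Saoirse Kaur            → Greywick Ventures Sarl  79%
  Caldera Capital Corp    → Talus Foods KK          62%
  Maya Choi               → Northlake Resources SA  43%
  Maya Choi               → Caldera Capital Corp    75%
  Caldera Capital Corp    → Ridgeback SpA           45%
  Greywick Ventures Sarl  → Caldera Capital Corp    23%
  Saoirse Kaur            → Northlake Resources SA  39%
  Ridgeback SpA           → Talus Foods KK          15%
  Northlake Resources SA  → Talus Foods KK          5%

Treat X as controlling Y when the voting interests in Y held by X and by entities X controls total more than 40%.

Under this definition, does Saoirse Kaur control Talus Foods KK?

No

Saoirse holds 79% of Greywick, so Saoirse controls Greywick.
Neither Saoirse nor any entity Saoirse controls holds any voting interest in Talus.
So Saoirse does not control Talus.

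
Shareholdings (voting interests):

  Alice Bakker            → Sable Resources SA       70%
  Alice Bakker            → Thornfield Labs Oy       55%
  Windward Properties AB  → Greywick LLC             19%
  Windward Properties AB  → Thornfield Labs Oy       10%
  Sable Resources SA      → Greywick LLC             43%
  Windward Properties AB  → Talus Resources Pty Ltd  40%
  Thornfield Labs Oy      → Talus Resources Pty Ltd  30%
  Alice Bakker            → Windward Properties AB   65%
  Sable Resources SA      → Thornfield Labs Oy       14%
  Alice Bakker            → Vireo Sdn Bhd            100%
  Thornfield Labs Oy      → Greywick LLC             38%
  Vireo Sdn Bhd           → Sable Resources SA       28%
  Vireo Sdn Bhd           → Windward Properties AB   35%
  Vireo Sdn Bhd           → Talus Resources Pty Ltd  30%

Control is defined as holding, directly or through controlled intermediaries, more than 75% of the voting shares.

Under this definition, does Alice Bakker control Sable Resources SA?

Yes

Alice holds 100% of Vireo, so Alice controls Vireo.
Vireo and Alice together hold 28% + 70% = 98% of Sable, so Alice controls Sable.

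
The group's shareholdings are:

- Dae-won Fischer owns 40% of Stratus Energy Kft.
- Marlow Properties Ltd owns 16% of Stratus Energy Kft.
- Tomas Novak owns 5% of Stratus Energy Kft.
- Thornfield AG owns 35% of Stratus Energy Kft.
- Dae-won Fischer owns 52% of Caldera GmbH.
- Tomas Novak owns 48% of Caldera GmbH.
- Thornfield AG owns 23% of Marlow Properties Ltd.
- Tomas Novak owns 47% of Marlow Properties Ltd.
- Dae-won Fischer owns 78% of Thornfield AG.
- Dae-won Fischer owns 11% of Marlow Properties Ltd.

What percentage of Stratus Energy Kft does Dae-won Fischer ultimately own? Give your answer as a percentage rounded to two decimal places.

Dae-won reaches Stratus along 4 paths.
Direct stake: 40% = 40%.
Via Thornfield: 78% × 35% = 27.3%.
Via Thornfield → Marlow: 78% × 23% × 16% = 2.8704%.
Via Marlow: 11% × 16% = 1.76%.
Total: 40% + 27.3% + 2.8704% + 1.76% = 71.9304%.
Rounded: 71.93%.

71.93%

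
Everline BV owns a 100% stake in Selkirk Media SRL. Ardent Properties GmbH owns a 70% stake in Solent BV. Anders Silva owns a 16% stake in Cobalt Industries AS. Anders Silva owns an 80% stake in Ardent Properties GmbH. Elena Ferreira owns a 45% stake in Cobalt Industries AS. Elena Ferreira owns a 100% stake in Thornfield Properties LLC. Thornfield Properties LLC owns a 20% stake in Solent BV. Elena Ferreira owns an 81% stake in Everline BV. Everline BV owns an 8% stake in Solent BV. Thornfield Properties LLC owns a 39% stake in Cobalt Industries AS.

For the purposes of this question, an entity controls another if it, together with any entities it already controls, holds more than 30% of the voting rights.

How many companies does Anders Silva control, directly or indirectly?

2

Anders holds 80% of Ardent, so Anders controls Ardent.
Ardent holds 70% of Solent, so Anders controls Solent.
No other company's threshold is met.
Anders controls 2 companies.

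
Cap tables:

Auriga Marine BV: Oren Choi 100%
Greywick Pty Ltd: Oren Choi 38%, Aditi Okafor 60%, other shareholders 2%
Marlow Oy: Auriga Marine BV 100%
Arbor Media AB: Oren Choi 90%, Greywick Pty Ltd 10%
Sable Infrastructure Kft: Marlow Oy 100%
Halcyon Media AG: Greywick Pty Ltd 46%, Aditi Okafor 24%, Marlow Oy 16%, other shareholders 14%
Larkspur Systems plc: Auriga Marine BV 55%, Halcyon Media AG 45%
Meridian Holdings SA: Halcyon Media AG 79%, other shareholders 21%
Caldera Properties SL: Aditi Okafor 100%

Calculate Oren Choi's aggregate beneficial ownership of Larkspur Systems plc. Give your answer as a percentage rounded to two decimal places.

Oren reaches Larkspur along 3 paths.
Via Auriga: 100% × 55% = 55%.
Via Greywick → Halcyon: 38% × 46% × 45% = 7.866%.
Via Auriga → Marlow → Halcyon: 100% × 100% × 16% × 45% = 7.2%.
Total: 55% + 7.866% + 7.2% = 70.066%.
Rounded: 70.07%.

70.07%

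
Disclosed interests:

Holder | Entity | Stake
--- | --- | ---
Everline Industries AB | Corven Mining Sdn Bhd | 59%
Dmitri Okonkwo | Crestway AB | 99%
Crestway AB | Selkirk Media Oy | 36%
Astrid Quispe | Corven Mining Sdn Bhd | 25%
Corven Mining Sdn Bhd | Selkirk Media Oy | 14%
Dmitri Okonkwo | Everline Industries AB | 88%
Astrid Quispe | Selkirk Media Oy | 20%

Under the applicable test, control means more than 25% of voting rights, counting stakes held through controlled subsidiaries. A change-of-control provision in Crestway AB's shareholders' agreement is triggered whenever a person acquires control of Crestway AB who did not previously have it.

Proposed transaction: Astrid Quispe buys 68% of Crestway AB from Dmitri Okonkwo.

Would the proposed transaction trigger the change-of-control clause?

The purchase adds only to Astrid's holdings (Dmitri's stake shrinks), so Astrid is the only person who could newly come to control Crestway.
Astrid's largest direct stake is 25% in Corven, which does not meet the threshold, so Astrid controls no company.
Neither Astrid nor any entity Astrid controls holds any voting interest in Crestway.
So before the transaction, Astrid does not control Crestway.
After the purchase, Astrid holds 68% of Crestway directly, and Dmitri's stake falls to 31%.
Astrid holds 68% of Crestway, so Astrid controls Crestway.
Astrid did not control Crestway before and does after, so the clause is triggered.

Yes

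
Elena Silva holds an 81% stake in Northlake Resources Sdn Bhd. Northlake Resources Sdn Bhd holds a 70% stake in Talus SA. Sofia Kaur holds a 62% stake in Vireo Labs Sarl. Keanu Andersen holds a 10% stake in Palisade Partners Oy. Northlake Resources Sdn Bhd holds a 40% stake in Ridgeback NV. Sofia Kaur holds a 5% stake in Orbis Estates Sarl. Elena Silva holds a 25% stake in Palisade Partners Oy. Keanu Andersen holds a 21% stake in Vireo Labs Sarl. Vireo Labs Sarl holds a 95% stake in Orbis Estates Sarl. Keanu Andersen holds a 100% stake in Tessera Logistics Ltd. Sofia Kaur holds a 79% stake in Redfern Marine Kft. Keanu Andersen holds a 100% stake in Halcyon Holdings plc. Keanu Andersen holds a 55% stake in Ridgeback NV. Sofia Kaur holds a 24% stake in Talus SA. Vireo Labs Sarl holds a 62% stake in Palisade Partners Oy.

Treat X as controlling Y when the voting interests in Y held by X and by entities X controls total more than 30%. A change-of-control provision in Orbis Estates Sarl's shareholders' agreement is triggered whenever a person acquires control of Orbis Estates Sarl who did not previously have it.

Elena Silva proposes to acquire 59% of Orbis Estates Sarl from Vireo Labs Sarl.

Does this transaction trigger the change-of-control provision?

The purchase adds only to Elena's holdings (Vireo's stake shrinks), so Elena is the only person who could newly come to control Orbis.
Elena holds 81% of Northlake, so Elena controls Northlake.
Northlake holds 70% of Talus, so Elena controls Talus.
Northlake holds 40% of Ridgeback, so Elena controls Ridgeback.
Neither Elena nor any entity Elena controls holds any voting interest in Orbis.
So before the transaction, Elena does not control Orbis.
After the purchase, Elena holds 59% of Orbis directly, and Vireo's stake falls to 36%.
Elena holds 59% of Orbis, so Elena controls Orbis.
Elena did not control Orbis before and does after, so the clause is triggered.

Yes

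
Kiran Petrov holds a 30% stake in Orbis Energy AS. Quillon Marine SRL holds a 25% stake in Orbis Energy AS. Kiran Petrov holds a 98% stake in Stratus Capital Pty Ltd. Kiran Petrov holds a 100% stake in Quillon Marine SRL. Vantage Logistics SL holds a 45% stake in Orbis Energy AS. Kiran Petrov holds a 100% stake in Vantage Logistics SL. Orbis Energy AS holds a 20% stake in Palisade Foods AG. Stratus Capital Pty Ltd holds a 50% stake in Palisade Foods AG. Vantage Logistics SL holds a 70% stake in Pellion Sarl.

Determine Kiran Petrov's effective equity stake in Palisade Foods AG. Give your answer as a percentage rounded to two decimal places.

Kiran reaches Palisade along 4 paths.
Via Orbis: 30% × 20% = 6%.
Via Vantage → Orbis: 100% × 45% × 20% = 9%.
Via Quillon → Orbis: 100% × 25% × 20% = 5%.
Via Stratus: 98% × 50% = 49%.
Total: 6% + 9% + 5% + 49% = 69%.
Rounded: 69.00%.

69.00%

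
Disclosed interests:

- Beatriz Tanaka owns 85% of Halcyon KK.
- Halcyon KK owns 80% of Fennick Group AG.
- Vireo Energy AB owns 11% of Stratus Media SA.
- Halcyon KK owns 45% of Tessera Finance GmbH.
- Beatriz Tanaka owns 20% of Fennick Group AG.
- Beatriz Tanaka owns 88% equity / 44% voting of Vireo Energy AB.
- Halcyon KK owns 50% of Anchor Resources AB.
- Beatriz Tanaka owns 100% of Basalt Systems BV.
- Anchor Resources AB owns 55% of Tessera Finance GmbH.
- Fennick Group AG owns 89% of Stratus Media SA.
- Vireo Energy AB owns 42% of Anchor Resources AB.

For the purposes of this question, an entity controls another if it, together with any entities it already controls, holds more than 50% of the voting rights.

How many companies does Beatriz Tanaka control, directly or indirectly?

Beatriz holds 85% of Halcyon, so Beatriz controls Halcyon.
Beatriz holds 100% of Basalt, so Beatriz controls Basalt.
Beatriz and Halcyon together hold 20% + 80% = 100% of Fennick, so Beatriz controls Fennick.
Fennick holds 89% of Stratus, so Beatriz controls Stratus.
No other company's threshold is met.
Beatriz controls 4 companies.

4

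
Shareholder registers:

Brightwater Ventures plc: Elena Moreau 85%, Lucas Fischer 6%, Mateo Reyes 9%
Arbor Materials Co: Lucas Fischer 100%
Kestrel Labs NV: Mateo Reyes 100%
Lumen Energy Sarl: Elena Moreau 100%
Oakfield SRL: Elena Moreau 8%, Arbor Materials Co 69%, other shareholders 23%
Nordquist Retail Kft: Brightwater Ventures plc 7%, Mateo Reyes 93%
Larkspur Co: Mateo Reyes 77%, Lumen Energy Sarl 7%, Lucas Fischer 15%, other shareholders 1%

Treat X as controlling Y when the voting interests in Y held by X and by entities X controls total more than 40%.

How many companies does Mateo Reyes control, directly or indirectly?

Mateo holds 100% of Kestrel, so Mateo controls Kestrel.
Mateo holds 93% of Nordquist, so Mateo controls Nordquist.
Mateo holds 77% of Larkspur, so Mateo controls Larkspur.
No other company's threshold is met.
Mateo controls 3 companies.

3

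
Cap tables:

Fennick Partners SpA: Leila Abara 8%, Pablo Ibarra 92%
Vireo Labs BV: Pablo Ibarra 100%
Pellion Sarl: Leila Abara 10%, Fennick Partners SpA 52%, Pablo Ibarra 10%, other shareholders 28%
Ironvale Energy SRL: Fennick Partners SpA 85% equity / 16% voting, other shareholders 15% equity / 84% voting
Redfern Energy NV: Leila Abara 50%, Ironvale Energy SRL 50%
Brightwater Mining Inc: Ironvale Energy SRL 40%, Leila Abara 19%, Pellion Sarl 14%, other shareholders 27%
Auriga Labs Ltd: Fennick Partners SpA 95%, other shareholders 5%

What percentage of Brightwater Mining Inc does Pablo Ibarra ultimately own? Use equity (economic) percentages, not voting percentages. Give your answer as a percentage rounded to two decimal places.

Pablo reaches Brightwater along 3 paths.
Via Fennick → Ironvale: 92% × 85% × 40% = 31.28%.
Via Fennick → Pellion: 92% × 52% × 14% = 6.6976%.
Via Pellion: 10% × 14% = 1.4%.
Total: 31.28% + 6.6976% + 1.4% = 39.3776%.
Rounded: 39.38%.

39.38%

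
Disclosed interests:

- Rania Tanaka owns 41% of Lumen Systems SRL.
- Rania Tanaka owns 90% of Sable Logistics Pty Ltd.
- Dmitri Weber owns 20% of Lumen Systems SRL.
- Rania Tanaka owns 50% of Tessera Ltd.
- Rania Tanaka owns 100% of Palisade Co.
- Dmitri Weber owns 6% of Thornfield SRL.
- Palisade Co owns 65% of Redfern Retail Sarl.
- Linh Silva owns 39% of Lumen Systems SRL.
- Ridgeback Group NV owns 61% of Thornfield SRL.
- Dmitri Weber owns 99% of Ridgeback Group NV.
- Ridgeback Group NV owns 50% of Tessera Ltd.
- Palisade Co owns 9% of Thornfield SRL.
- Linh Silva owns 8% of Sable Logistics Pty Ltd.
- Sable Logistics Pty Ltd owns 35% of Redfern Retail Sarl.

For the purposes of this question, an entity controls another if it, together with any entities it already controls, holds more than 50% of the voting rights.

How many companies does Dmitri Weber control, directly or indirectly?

Dmitri holds 99% of Ridgeback, so Dmitri controls Ridgeback.
Ridgeback and Dmitri together hold 61% + 6% = 67% of Thornfield, so Dmitri controls Thornfield.
No other company's threshold is met.
Dmitri controls 2 companies.

2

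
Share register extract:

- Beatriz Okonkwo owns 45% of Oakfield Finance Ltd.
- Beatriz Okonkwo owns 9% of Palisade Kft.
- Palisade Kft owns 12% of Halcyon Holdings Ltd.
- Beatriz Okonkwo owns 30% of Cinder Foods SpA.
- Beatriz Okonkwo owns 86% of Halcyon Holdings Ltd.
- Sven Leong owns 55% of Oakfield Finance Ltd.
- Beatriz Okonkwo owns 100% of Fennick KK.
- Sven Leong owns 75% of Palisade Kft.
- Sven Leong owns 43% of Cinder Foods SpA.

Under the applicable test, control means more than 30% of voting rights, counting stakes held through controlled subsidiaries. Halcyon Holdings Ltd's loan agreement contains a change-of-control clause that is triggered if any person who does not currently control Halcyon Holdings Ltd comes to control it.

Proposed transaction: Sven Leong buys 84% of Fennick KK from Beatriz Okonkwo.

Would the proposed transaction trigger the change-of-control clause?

No

The purchase adds only to Sven's holdings (Beatriz's stake shrinks), so Sven is the only person who could newly come to control Halcyon.
Sven holds 75% of Palisade, so Sven controls Palisade.
Sven holds 43% of Cinder, so Sven controls Cinder.
Sven holds 55% of Oakfield, so Sven controls Oakfield.
In Halcyon, Sven's side holds only 12%, not > 30%.
So before the transaction, Sven does not control Halcyon.
After the purchase, Sven holds 84% of Fennick directly, and Beatriz's stake falls to 16%.
Sven holds 84% of Fennick, so Sven controls Fennick.
After the transaction, Sven's side holds 12% of Halcyon, not > 30%, so Sven still does not control Halcyon.
No new person acquires control, so the clause is not triggered.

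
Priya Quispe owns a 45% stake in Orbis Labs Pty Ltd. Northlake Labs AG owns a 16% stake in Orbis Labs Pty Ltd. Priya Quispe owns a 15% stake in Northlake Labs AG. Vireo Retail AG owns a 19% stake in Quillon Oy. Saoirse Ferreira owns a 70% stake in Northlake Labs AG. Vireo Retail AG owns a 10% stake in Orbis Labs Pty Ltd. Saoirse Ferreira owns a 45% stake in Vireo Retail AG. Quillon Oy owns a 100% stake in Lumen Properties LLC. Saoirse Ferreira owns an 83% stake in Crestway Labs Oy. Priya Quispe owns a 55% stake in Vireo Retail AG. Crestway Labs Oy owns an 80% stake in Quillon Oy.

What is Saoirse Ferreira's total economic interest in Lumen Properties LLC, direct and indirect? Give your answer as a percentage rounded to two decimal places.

Saoirse reaches Lumen along 2 paths.
Via Vireo → Quillon: 45% × 19% × 100% = 8.55%.
Via Crestway → Quillon: 83% × 80% × 100% = 66.4%.
Total: 8.55% + 66.4% = 74.95%.

74.95%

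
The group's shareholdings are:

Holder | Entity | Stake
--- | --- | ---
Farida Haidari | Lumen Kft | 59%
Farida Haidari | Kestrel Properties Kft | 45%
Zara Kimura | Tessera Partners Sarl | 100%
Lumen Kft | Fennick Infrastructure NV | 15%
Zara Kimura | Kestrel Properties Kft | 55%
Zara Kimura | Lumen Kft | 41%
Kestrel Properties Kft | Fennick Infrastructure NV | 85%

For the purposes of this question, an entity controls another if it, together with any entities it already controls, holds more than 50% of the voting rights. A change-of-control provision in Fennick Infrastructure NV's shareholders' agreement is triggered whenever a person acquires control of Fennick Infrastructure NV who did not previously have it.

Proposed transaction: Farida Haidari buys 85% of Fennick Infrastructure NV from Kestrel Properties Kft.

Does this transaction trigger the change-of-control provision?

Yes

The purchase adds only to Farida's holdings (Kestrel's stake shrinks), so Farida is the only person who could newly come to control Fennick.
Farida holds 59% of Lumen, so Farida controls Lumen.
In Fennick, Farida's side holds only 15%, not > 50%.
So before the transaction, Farida does not control Fennick.
After the purchase, Farida holds 85% of Fennick directly, and Kestrel's stake falls to 0%.
Lumen and Farida together hold 15% + 85% = 100% of Fennick, so Farida controls Fennick.
Farida did not control Fennick before and does after, so the clause is triggered.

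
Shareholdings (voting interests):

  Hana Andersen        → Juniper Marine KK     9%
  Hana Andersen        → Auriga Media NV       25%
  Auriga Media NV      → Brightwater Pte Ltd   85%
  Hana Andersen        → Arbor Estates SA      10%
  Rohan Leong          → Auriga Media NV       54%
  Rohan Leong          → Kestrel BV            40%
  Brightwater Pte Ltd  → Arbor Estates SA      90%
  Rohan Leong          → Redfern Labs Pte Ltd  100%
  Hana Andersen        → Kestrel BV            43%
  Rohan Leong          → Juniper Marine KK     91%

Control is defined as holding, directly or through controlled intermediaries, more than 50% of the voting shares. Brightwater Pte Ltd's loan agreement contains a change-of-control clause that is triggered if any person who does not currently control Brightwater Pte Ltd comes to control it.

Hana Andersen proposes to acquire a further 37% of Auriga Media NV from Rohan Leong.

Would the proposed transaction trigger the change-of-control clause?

The purchase adds only to Hana's holdings (Rohan's stake shrinks), so Hana is the only person who could newly come to control Brightwater.
Hana's largest direct stake is 43% in Kestrel, which does not meet the threshold, so Hana controls no company.
Neither Hana nor any entity Hana controls holds any voting interest in Brightwater.
So before the transaction, Hana does not control Brightwater.
After the purchase, Hana's direct stake in Auriga rises to 25% + 37% = 62%, and Rohan's stake falls to 17%.
Hana holds 62% of Auriga, so Hana controls Auriga.
Auriga holds 85% of Brightwater, so Hana controls Brightwater.
Hana did not control Brightwater before and does after, so the clause is triggered.

Yes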